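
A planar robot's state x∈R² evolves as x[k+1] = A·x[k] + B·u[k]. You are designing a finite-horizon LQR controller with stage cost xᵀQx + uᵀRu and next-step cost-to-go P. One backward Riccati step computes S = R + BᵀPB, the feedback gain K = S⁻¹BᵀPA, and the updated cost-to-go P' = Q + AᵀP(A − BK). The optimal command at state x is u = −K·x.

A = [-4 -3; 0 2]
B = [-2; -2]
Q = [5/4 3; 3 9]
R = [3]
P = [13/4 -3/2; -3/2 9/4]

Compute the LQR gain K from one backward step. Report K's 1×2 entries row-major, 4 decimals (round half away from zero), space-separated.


BᵀP = [-3.5000 -1.5000]
S = R + BᵀPB = [3] + [10.0000] = [13.0000]
BᵀPA = [14.0000 7.5000]
K = S⁻¹·BᵀPA = [1.0769 0.5769]
A−BK = [-1.8462 -1.8462; 2.1538 3.1538]
AᵀP(A−BK) = [36.9231 42.9231; 42.9231 51.9231]
P' = Q + AᵀP(A−BK) = [38.1731 45.9231; 45.9231 60.9231]
tr(P') = 99.0962

1.0769 0.5769


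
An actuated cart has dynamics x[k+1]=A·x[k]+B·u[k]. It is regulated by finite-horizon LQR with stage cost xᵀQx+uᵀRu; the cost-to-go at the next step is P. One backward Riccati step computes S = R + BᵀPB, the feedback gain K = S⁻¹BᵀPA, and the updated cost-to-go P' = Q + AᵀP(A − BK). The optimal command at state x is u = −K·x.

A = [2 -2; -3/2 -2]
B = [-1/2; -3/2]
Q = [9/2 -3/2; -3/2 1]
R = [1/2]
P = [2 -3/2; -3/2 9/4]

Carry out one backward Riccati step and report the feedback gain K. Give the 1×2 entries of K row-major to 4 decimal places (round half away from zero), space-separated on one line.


1.6885 0.7213

BᵀP = [1.2500 -2.6250]
S = R + BᵀPB = [1/2] + [3.3125] = [3.8125]
BᵀPA = [6.4375 2.7500]
K = S⁻¹·BᵀPA = [1.6885 0.7213]
A−BK = [2.8443 -1.6393; 1.0328 -0.9180]
AᵀP(A−BK) = [11.1926 -4.3934; -4.3934 3.0164]
P' = Q + AᵀP(A−BK) = [15.6926 -5.8934; -5.8934 4.0164]
tr(P') = 19.7090


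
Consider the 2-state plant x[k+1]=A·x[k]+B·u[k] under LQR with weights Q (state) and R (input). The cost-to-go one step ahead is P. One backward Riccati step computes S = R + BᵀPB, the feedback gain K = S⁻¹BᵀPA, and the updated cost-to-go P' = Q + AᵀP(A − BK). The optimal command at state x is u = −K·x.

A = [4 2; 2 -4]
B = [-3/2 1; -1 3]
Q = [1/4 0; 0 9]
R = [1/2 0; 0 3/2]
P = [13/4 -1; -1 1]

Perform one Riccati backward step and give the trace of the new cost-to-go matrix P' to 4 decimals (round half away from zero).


BᵀP = [-3.8750 0.5000; 0.2500 2.0000]
S = R + BᵀPB = [1/2 0; 0 3/2] + [5.3125 -2.3750; -2.3750 6.2500] = [5.8125 -2.3750; -2.3750 7.7500]
BᵀPA = [-14.5000 -9.7500; 5.0000 -7.5000]
K = S⁻¹·BᵀPA = [-2.5504 -2.3695; -0.1364 -1.6939]
A−BK = [0.3109 0.1396; -0.1412 -1.2879]
AᵀP(A−BK) = [3.7018 4.1110; 4.1110 9.1927]
P' = Q + AᵀP(A−BK) = [3.9518 4.1110; 4.1110 18.1927]
tr(P') = 22.1445

22.1445


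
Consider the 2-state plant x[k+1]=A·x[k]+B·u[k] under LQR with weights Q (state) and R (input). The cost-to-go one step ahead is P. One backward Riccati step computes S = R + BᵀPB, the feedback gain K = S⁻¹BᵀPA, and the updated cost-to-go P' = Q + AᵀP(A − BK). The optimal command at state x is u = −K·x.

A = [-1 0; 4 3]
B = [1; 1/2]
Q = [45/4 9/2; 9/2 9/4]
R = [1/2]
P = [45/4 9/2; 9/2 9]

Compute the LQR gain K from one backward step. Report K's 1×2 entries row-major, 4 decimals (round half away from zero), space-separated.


1.2162 1.4595

BᵀP = [13.5000 9.0000]
S = R + BᵀPB = [1/2] + [18.0000] = [18.5000]
BᵀPA = [22.5000 27.0000]
K = S⁻¹·BᵀPA = [1.2162 1.4595]
A−BK = [-2.2162 -1.4595; 3.3919 2.2703]
AᵀP(A−BK) = [91.8851 61.6622; 61.6622 41.5946]
P' = Q + AᵀP(A−BK) = [103.1351 66.1622; 66.1622 43.8446]
tr(P') = 146.9797


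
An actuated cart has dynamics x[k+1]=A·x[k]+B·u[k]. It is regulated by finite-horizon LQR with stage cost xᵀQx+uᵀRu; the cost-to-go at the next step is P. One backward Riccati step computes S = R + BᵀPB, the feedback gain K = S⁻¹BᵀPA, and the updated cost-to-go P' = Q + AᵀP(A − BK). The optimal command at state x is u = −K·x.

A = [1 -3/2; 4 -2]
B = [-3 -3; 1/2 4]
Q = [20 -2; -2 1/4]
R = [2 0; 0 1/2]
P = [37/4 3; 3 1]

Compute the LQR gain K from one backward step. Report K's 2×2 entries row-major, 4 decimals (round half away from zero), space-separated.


BᵀP = [-26.2500 -8.5000; -15.7500 -5.0000]
S = R + BᵀPB = [2 0; 0 1/2] + [74.5000 44.7500; 44.7500 27.2500] = [76.5000 44.7500; 44.7500 27.7500]
BᵀPA = [-60.2500 56.3750; -35.7500 33.6250]
K = S⁻¹·BᵀPA = [-0.5995 0.4961; -0.3216 0.4117]
A−BK = [-1.7631 1.2234; 5.5860 -3.8948]
AᵀP(A−BK) = [1.6356 -1.2669; -1.2669 1.0016]
P' = Q + AᵀP(A−BK) = [21.6356 -3.2669; -3.2669 1.2516]
tr(P') = 22.8872

-0.5995 0.4961 -0.3216 0.4117


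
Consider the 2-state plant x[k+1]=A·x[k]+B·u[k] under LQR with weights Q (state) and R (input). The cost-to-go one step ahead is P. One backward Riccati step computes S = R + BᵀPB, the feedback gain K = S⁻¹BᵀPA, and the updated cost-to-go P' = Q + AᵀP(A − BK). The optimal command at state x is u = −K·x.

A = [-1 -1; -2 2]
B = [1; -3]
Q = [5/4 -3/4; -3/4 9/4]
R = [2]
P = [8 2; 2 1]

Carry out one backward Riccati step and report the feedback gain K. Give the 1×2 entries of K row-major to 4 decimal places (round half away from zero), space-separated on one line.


BᵀP = [2.0000 -1.0000]
S = R + BᵀPB = [2] + [5.0000] = [7.0000]
BᵀPA = [0.0000 -4.0000]
K = S⁻¹·BᵀPA = [0.0000 -0.5714]
A−BK = [-1.0000 -0.4286; -2.0000 0.2857]
AᵀP(A−BK) = [20.0000 4.0000; 4.0000 1.7143]
P' = Q + AᵀP(A−BK) = [21.2500 3.2500; 3.2500 3.9643]
tr(P') = 25.2143

0.0000 -0.5714


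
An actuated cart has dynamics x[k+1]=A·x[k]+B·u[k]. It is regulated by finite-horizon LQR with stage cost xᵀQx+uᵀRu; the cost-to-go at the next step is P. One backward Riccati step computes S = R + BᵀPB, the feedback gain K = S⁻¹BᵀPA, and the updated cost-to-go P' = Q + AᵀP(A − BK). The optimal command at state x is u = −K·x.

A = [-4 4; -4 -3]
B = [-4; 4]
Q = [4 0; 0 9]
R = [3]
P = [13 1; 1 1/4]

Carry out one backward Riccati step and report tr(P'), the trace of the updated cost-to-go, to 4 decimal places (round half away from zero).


BᵀP = [-48.0000 -3.0000]
S = R + BᵀPB = [3] + [180.0000] = [183.0000]
BᵀPA = [204.0000 -183.0000]
K = S⁻¹·BᵀPA = [1.1148 -1.0000]
A−BK = [0.4590 0.0000; -8.4590 1.0000]
AᵀP(A−BK) = [16.5902 -5.0000; -5.0000 3.2500]
P' = Q + AᵀP(A−BK) = [20.5902 -5.0000; -5.0000 12.2500]
tr(P') = 32.8402

32.8402


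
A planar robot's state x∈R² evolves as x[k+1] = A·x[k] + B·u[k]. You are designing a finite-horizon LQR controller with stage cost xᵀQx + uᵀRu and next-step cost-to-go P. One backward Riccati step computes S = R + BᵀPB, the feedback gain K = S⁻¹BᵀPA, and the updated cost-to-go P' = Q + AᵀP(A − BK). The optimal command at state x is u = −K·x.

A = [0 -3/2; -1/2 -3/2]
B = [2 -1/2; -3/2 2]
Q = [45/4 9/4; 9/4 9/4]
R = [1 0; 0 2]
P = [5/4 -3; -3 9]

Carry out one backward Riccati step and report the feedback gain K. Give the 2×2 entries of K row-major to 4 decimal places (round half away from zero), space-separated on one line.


0.1143 0.0652 -0.1104 -0.3733

BᵀP = [7.0000 -19.5000; -6.6250 19.5000]
S = R + BᵀPB = [1 0; 0 2] + [43.2500 -42.5000; -42.5000 42.3125] = [44.2500 -42.5000; -42.5000 44.3125]
BᵀPA = [9.7500 18.7500; -9.7500 -19.3125]
K = S⁻¹·BᵀPA = [0.1143 0.0652; -0.1104 -0.3733]
A−BK = [-0.2838 -1.8170; -0.1078 -0.6556]
AᵀP(A−BK) = [0.0591 0.2247; 0.2247 1.1308]
P' = Q + AᵀP(A−BK) = [11.3091 2.4747; 2.4747 3.3808]
tr(P') = 14.6899


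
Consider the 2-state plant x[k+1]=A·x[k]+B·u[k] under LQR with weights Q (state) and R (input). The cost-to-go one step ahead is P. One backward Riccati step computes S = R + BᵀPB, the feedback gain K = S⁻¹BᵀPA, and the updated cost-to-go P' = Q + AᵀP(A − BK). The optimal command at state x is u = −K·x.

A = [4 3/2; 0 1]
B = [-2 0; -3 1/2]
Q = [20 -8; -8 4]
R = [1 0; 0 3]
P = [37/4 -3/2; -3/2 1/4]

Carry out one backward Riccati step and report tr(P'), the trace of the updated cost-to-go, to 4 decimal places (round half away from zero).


31.8078

BᵀP = [-14.0000 2.2500; -0.7500 0.1250]
S = R + BᵀPB = [1 0; 0 3] + [21.2500 1.1250; 1.1250 0.0625] = [22.2500 1.1250; 1.1250 3.0625]
BᵀPA = [-56.0000 -18.7500; -3.0000 -1.0000]
K = S⁻¹·BᵀPA = [-2.5140 -0.8418; -0.0561 -0.0173]
A−BK = [-1.0280 -0.1836; -7.5140 -1.5168]
AᵀP(A−BK) = [7.0467 2.3061; 2.3061 0.7610]
P' = Q + AᵀP(A−BK) = [27.0467 -5.6939; -5.6939 4.7610]
tr(P') = 31.8078


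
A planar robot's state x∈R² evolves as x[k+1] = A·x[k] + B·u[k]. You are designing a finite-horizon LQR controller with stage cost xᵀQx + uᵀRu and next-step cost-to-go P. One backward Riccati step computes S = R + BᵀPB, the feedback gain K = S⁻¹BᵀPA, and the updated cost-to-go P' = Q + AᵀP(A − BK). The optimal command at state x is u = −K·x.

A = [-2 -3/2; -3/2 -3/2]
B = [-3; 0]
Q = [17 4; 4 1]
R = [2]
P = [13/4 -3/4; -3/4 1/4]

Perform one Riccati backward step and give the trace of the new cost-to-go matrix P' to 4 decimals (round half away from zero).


BᵀP = [-9.7500 2.2500]
S = R + BᵀPB = [2] + [29.2500] = [31.2500]
BᵀPA = [16.1250 11.2500]
K = S⁻¹·BᵀPA = [0.5160 0.3600]
A−BK = [-0.4520 -0.4200; -1.5000 -1.5000]
AᵀP(A−BK) = [0.7420 0.5700; 0.5700 0.4500]
P' = Q + AᵀP(A−BK) = [17.7420 4.5700; 4.5700 1.4500]
tr(P') = 19.1920

19.1920


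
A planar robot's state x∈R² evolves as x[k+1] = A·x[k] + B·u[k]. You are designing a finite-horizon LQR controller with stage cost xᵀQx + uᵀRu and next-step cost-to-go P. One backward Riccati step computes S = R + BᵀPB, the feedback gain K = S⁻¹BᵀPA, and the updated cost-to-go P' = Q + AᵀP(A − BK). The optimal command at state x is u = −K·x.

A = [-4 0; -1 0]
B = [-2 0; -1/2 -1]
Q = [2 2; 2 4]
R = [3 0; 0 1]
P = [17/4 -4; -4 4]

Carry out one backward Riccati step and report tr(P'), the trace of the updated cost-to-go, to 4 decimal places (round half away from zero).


11.7931

BᵀP = [-6.5000 6.0000; 4.0000 -4.0000]
S = R + BᵀPB = [3 0; 0 1] + [10.0000 -6.0000; -6.0000 4.0000] = [13.0000 -6.0000; -6.0000 5.0000]
BᵀPA = [20.0000 0.0000; -12.0000 0.0000]
K = S⁻¹·BᵀPA = [0.9655 0.0000; -1.2414 0.0000]
A−BK = [-2.0690 0.0000; -1.7586 0.0000]
AᵀP(A−BK) = [5.7931 0.0000; 0.0000 0.0000]
P' = Q + AᵀP(A−BK) = [7.7931 2.0000; 2.0000 4.0000]
tr(P') = 11.7931


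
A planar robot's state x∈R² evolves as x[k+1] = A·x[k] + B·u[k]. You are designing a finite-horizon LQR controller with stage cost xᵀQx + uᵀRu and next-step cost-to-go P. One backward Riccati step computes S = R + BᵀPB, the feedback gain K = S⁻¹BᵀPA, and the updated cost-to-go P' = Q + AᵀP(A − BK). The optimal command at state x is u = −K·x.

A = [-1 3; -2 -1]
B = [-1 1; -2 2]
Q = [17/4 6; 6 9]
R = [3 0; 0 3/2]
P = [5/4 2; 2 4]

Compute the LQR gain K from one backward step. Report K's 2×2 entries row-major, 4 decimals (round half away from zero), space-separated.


0.3206 -0.0730 -0.6413 0.1460

BᵀP = [-5.2500 -10.0000; 5.2500 10.0000]
S = R + BᵀPB = [3 0; 0 3/2] + [25.2500 -25.2500; -25.2500 25.2500] = [28.2500 -25.2500; -25.2500 26.7500]
BᵀPA = [25.2500 -5.7500; -25.2500 5.7500]
K = S⁻¹·BᵀPA = [0.3206 -0.0730; -0.6413 0.1460]
A−BK = [-0.0381 2.7810; -0.0762 -1.4381]
AᵀP(A−BK) = [0.9619 -0.2190; -0.2190 1.9905]
P' = Q + AᵀP(A−BK) = [5.2119 5.7810; 5.7810 10.9905]
tr(P') = 16.2024


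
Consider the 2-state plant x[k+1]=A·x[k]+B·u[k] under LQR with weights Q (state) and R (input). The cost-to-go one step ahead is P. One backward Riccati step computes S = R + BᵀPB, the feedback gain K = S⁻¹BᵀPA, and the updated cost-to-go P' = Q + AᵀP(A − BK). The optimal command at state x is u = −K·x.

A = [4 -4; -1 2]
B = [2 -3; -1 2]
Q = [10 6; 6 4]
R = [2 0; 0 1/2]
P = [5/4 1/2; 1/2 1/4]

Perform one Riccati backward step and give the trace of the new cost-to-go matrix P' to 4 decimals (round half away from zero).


BᵀP = [2.0000 0.7500; -2.7500 -1.0000]
S = R + BᵀPB = [2 0; 0 1/2] + [3.2500 -4.5000; -4.5000 6.2500] = [5.2500 -4.5000; -4.5000 6.7500]
BᵀPA = [7.2500 -6.5000; -10.0000 9.0000]
K = S⁻¹·BᵀPA = [0.2593 -0.2222; -1.3086 1.1852]
A−BK = [-0.4444 0.0000; 1.8765 -0.5926]
AᵀP(A−BK) = [1.2840 -1.0370; -1.0370 0.8889]
P' = Q + AᵀP(A−BK) = [11.2840 4.9630; 4.9630 4.8889]
tr(P') = 16.1728

16.1728


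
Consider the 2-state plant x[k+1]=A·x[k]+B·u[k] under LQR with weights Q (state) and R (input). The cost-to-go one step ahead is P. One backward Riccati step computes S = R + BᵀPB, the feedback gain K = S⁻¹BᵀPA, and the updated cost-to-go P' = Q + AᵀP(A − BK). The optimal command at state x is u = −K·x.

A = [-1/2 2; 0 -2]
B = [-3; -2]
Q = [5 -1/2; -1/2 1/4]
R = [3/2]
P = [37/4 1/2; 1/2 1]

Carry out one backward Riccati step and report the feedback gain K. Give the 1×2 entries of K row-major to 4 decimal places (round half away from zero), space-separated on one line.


0.1517 -0.5330

BᵀP = [-28.7500 -3.5000]
S = R + BᵀPB = [3/2] + [93.2500] = [94.7500]
BᵀPA = [14.3750 -50.5000]
K = S⁻¹·BᵀPA = [0.1517 -0.5330]
A−BK = [-0.0449 0.4011; 0.3034 -3.0660]
AᵀP(A−BK) = [0.1316 -1.0884; -1.0884 10.0844]
P' = Q + AᵀP(A−BK) = [5.1316 -1.5884; -1.5884 10.3344]
tr(P') = 15.4660


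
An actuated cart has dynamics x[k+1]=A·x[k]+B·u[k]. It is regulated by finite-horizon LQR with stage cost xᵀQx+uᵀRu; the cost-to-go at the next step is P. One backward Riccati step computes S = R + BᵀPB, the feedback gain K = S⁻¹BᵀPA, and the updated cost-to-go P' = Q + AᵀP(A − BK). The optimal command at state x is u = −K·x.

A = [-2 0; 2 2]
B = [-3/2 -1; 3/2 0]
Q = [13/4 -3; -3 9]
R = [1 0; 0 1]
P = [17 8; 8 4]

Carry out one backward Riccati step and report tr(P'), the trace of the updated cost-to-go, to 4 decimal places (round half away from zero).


14.9690

BᵀP = [-13.5000 -6.0000; -17.0000 -8.0000]
S = R + BᵀPB = [1 0; 0 1] + [11.2500 13.5000; 13.5000 17.0000] = [12.2500 13.5000; 13.5000 18.0000]
BᵀPA = [15.0000 -12.0000; 18.0000 -16.0000]
K = S⁻¹·BᵀPA = [0.7059 0.0000; 0.4706 -0.8889]
A−BK = [-0.4706 -0.8889; 0.9412 2.0000]
AᵀP(A−BK) = [0.9412 0.0000; 0.0000 1.7778]
P' = Q + AᵀP(A−BK) = [4.1912 -3.0000; -3.0000 10.7778]
tr(P') = 14.9690


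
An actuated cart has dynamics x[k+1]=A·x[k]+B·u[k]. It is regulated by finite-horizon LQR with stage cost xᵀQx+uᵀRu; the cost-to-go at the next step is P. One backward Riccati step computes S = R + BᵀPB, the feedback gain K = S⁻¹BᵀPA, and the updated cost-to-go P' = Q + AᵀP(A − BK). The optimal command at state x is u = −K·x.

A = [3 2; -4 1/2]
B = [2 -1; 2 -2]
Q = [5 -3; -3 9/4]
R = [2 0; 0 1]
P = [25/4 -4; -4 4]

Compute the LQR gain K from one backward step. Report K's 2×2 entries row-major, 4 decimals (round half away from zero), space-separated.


3.2521 1.2101 4.9496 0.9580

BᵀP = [4.5000 0.0000; 1.7500 -4.0000]
S = R + BᵀPB = [2 0; 0 1] + [9.0000 -4.5000; -4.5000 6.2500] = [11.0000 -4.5000; -4.5000 7.2500]
BᵀPA = [13.5000 9.0000; 21.2500 1.5000]
K = S⁻¹·BᵀPA = [3.2521 1.2101; 4.9496 0.9580]
A−BK = [1.4454 0.5378; -0.6050 -0.0042]
AᵀP(A−BK) = [67.1681 18.8067; 18.8067 5.6723]
P' = Q + AᵀP(A−BK) = [72.1681 15.8067; 15.8067 7.9223]
tr(P') = 80.0903


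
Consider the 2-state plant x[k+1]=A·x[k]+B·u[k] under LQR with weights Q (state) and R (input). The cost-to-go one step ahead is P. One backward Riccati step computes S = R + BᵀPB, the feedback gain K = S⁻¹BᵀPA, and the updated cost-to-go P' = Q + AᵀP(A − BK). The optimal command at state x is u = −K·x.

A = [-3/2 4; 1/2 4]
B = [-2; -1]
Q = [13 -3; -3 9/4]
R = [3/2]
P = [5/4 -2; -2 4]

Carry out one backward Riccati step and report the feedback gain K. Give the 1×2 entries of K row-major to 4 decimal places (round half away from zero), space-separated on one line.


0.3000 -0.8000

BᵀP = [-0.5000 0.0000]
S = R + BᵀPB = [3/2] + [1.0000] = [2.5000]
BᵀPA = [0.7500 -2.0000]
K = S⁻¹·BᵀPA = [0.3000 -0.8000]
A−BK = [-0.9000 2.4000; 0.8000 3.2000]
AᵀP(A−BK) = [6.5875 9.1000; 9.1000 18.4000]
P' = Q + AᵀP(A−BK) = [19.5875 6.1000; 6.1000 20.6500]
tr(P') = 40.2375


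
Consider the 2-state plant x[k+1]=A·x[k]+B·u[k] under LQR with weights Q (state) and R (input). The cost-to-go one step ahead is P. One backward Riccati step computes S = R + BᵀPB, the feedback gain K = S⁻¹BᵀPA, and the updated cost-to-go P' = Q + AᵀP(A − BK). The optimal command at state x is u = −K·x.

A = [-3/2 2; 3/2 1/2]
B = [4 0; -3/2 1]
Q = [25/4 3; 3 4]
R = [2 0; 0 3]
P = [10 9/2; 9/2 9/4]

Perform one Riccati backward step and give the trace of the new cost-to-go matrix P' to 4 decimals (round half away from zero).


11.9173

BᵀP = [33.2500 14.6250; 4.5000 2.2500]
S = R + BᵀPB = [2 0; 0 3] + [111.0625 14.6250; 14.6250 2.2500] = [113.0625 14.6250; 14.6250 5.2500]
BᵀPA = [-27.9375 73.8125; -3.3750 10.1250]
K = S⁻¹·BᵀPA = [-0.2563 0.6306; 0.0711 0.1719]
A−BK = [-0.4748 -0.5225; 1.0444 1.2741]
AᵀP(A−BK) = [0.3922 0.0104; 0.0104 1.2751]
P' = Q + AᵀP(A−BK) = [6.6422 3.0104; 3.0104 5.2751]
tr(P') = 11.9173


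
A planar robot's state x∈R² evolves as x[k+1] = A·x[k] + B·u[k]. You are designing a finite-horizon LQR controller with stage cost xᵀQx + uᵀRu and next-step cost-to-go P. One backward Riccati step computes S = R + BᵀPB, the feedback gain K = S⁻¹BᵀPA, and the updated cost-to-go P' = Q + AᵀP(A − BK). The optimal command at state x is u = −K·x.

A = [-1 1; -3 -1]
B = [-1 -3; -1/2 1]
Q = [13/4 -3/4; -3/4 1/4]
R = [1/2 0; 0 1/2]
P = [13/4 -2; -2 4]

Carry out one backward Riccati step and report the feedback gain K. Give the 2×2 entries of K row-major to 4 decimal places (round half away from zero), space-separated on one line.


2.8178 0.5467 -0.8146 -0.5561

BᵀP = [-2.2500 0.0000; -11.7500 10.0000]
S = R + BᵀPB = [1/2 0; 0 1/2] + [2.2500 6.7500; 6.7500 45.2500] = [2.7500 6.7500; 6.7500 45.7500]
BᵀPA = [2.2500 -2.2500; -18.2500 -21.7500]
K = S⁻¹·BᵀPA = [2.8178 0.5467; -0.8146 -0.5561]
A−BK = [-0.6262 -0.1215; -0.7765 -0.1706]
AᵀP(A−BK) = [6.0428 1.3715; 1.3715 0.3855]
P' = Q + AᵀP(A−BK) = [9.2928 0.6215; 0.6215 0.6355]
tr(P') = 9.9283


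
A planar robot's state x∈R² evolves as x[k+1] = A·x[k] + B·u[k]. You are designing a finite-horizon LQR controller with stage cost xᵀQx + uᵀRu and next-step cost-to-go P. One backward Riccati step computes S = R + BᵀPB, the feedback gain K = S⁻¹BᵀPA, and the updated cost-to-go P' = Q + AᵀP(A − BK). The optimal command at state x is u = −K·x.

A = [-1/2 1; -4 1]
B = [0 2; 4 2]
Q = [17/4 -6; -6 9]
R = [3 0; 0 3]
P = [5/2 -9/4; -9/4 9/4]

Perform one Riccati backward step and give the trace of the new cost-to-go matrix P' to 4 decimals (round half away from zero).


15.6046

BᵀP = [-9.0000 9.0000; 0.5000 0.0000]
S = R + BᵀPB = [3 0; 0 3] + [36.0000 0.0000; 0.0000 1.0000] = [39.0000 0.0000; 0.0000 4.0000]
BᵀPA = [-31.5000 0.0000; -0.2500 0.5000]
K = S⁻¹·BᵀPA = [-0.8077 0.0000; -0.0625 0.1250]
A−BK = [-0.3750 0.7500; -0.6442 0.7500]
AᵀP(A−BK) = [2.1671 -0.0938; -0.0938 0.1875]
P' = Q + AᵀP(A−BK) = [6.4171 -6.0938; -6.0938 9.1875]
tr(P') = 15.6046


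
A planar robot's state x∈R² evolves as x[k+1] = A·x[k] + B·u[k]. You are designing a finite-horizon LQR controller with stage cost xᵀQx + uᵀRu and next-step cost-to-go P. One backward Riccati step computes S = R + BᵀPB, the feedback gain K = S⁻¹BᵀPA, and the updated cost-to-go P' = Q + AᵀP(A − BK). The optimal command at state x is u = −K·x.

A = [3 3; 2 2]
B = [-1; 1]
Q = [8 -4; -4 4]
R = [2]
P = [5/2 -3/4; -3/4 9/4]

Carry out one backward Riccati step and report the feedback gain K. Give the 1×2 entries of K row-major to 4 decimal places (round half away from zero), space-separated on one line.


-0.4545 -0.4545

BᵀP = [-3.2500 3.0000]
S = R + BᵀPB = [2] + [6.2500] = [8.2500]
BᵀPA = [-3.7500 -3.7500]
K = S⁻¹·BᵀPA = [-0.4545 -0.4545]
A−BK = [2.5455 2.5455; 2.4545 2.4545]
AᵀP(A−BK) = [20.7955 20.7955; 20.7955 20.7955]
P' = Q + AᵀP(A−BK) = [28.7955 16.7955; 16.7955 24.7955]
tr(P') = 53.5909


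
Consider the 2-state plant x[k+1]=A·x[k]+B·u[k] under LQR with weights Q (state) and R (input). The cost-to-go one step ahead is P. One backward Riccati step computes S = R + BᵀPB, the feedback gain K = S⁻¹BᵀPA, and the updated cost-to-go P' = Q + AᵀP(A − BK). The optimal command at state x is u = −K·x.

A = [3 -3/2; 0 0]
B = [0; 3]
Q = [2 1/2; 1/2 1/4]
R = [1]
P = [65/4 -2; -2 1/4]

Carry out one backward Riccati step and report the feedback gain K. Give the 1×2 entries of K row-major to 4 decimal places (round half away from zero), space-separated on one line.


-5.5385 2.7692

BᵀP = [-6.0000 0.7500]
S = R + BᵀPB = [1] + [2.2500] = [3.2500]
BᵀPA = [-18.0000 9.0000]
K = S⁻¹·BᵀPA = [-5.5385 2.7692]
A−BK = [3.0000 -1.5000; 16.6154 -8.3077]
AᵀP(A−BK) = [46.5577 -23.2788; -23.2788 11.6394]
P' = Q + AᵀP(A−BK) = [48.5577 -22.7788; -22.7788 11.8894]
tr(P') = 60.4471


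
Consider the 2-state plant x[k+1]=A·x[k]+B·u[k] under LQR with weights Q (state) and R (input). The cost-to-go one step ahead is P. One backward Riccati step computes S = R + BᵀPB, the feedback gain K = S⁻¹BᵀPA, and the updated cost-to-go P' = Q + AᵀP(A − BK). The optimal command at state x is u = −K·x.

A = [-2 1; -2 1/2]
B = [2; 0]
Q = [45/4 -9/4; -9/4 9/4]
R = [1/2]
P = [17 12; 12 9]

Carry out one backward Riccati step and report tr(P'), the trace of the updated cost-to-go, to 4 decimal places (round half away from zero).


17.4215

BᵀP = [34.0000 24.0000]
S = R + BᵀPB = [1/2] + [68.0000] = [68.5000]
BᵀPA = [-116.0000 46.0000]
K = S⁻¹·BᵀPA = [-1.6934 0.6715]
A−BK = [1.3869 -0.3431; -2.0000 0.5000]
AᵀP(A−BK) = [3.5620 -1.1022; -1.1022 0.3595]
P' = Q + AᵀP(A−BK) = [14.8120 -3.3522; -3.3522 2.6095]
tr(P') = 17.4215


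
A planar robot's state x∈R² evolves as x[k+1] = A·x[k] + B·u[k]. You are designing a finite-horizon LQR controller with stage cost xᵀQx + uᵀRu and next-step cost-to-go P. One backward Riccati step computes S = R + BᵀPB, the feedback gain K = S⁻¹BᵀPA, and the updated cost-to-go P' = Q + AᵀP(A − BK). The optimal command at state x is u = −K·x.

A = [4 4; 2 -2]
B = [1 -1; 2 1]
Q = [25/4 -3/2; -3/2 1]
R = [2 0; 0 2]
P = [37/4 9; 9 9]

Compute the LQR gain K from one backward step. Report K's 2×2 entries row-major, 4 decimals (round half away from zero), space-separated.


1.9573 0.6595 -0.2270 -0.3712

BᵀP = [27.2500 27.0000; -0.2500 0.0000]
S = R + BᵀPB = [2 0; 0 2] + [81.2500 -0.2500; -0.2500 0.2500] = [83.2500 -0.2500; -0.2500 2.2500]
BᵀPA = [163.0000 55.0000; -1.0000 -1.0000]
K = S⁻¹·BᵀPA = [1.9573 0.6595; -0.2270 -0.3712]
A−BK = [1.8158 2.9693; -1.6876 -2.9479]
AᵀP(A−BK) = [8.7370 4.1228; 4.1228 3.3538]
P' = Q + AᵀP(A−BK) = [14.9870 2.6228; 2.6228 4.3538]
tr(P') = 19.3408


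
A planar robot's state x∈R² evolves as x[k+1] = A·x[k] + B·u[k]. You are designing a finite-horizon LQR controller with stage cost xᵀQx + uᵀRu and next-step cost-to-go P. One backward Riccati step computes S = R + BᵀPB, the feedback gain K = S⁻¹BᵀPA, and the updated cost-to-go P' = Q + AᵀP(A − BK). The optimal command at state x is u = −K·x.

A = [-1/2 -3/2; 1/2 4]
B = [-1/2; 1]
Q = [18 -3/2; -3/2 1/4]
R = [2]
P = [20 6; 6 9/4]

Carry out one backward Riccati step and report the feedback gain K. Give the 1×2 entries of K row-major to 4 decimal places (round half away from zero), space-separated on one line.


BᵀP = [-4.0000 -0.7500]
S = R + BᵀPB = [2] + [1.2500] = [3.2500]
BᵀPA = [1.6250 3.0000]
K = S⁻¹·BᵀPA = [0.5000 0.9231]
A−BK = [-0.2500 -1.0385; 0.0000 3.0769]
AᵀP(A−BK) = [1.7500 1.5000; 1.5000 6.2308]
P' = Q + AᵀP(A−BK) = [19.7500 0.0000; 0.0000 6.4808]
tr(P') = 26.2308

0.5000 0.9231


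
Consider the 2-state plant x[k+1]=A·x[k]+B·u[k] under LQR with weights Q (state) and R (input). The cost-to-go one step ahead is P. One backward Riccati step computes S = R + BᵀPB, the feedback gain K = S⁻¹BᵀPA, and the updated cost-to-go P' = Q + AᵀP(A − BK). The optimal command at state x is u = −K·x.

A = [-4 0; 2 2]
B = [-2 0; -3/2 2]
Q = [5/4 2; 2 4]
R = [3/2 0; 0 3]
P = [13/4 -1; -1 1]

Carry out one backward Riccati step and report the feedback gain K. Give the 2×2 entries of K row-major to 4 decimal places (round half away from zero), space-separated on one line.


1.8182 0.0404 1.4545 0.5657

BᵀP = [-5.0000 0.5000; -2.0000 2.0000]
S = R + BᵀPB = [3/2 0; 0 3] + [9.2500 1.0000; 1.0000 4.0000] = [10.7500 1.0000; 1.0000 7.0000]
BᵀPA = [21.0000 1.0000; 12.0000 4.0000]
K = S⁻¹·BᵀPA = [1.8182 0.0404; 1.4545 0.5657]
A−BK = [-0.3636 0.0808; 1.8182 0.9293]
AᵀP(A−BK) = [16.3636 4.3636; 4.3636 1.6970]
P' = Q + AᵀP(A−BK) = [17.6136 6.3636; 6.3636 5.6970]
tr(P') = 23.3106


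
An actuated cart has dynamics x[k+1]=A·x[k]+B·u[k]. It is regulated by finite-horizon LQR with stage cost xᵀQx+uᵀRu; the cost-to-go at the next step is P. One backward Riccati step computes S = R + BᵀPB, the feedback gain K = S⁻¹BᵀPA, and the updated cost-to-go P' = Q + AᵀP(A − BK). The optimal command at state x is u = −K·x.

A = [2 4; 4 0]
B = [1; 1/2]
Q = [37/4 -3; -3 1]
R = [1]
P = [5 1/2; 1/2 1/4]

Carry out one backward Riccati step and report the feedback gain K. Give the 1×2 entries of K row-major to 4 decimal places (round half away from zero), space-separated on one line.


1.9810 3.2000

BᵀP = [5.2500 0.6250]
S = R + BᵀPB = [1] + [5.5625] = [6.5625]
BᵀPA = [13.0000 21.0000]
K = S⁻¹·BᵀPA = [1.9810 3.2000]
A−BK = [0.0190 0.8000; 3.0095 -1.6000]
AᵀP(A−BK) = [6.2476 6.4000; 6.4000 12.8000]
P' = Q + AᵀP(A−BK) = [15.4976 3.4000; 3.4000 13.8000]
tr(P') = 29.2976


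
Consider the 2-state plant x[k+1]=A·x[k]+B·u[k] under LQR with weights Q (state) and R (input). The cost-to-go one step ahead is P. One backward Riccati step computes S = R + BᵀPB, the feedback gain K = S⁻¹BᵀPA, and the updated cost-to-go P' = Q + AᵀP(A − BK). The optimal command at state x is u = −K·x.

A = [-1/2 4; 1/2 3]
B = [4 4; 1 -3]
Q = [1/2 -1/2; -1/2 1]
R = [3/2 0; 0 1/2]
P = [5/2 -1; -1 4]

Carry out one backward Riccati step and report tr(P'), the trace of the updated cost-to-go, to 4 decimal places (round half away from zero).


4.7903

BᵀP = [9.0000 0.0000; 13.0000 -16.0000]
S = R + BᵀPB = [3/2 0; 0 1/2] + [36.0000 36.0000; 36.0000 100.0000] = [37.5000 36.0000; 36.0000 100.5000]
BᵀPA = [-4.5000 36.0000; -14.5000 4.0000]
K = S⁻¹·BᵀPA = [0.0282 1.4049; -0.1544 -0.4635]
A−BK = [0.0047 0.2342; 0.0086 0.2047]
AᵀP(A−BK) = [0.0134 0.1021; 0.1021 3.2769]
P' = Q + AᵀP(A−BK) = [0.5134 -0.3979; -0.3979 4.2769]
tr(P') = 4.7903


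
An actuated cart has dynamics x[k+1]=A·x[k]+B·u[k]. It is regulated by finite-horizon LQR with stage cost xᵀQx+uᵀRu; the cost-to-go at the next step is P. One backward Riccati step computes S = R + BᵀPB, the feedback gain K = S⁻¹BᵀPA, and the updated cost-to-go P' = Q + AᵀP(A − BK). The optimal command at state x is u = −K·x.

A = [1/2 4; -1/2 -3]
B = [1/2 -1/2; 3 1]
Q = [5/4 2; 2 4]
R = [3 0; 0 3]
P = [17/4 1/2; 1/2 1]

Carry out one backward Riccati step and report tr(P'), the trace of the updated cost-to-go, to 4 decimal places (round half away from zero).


BᵀP = [3.6250 3.2500; -1.6250 0.7500]
S = R + BᵀPB = [3 0; 0 3] + [11.5625 1.4375; 1.4375 1.5625] = [14.5625 1.4375; 1.4375 4.5625]
BᵀPA = [0.1875 4.7500; -1.1875 -8.7500]
K = S⁻¹·BᵀPA = [0.0398 0.5320; -0.2728 -2.0854]
A−BK = [0.3437 2.6913; -0.3466 -2.5107]
AᵀP(A−BK) = [0.7311 5.6738; 5.6738 44.2252]
P' = Q + AᵀP(A−BK) = [1.9811 7.6738; 7.6738 48.2252]
tr(P') = 50.2063

50.2063


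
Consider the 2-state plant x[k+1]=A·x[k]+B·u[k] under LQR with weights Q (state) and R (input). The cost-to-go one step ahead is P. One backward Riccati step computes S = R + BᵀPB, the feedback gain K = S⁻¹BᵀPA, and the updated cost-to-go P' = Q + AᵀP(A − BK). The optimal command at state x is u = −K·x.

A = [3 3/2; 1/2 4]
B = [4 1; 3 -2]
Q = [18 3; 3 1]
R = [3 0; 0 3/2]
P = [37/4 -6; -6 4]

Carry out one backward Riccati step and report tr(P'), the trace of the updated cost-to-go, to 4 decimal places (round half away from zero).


BᵀP = [19.0000 -12.0000; 21.2500 -14.0000]
S = R + BᵀPB = [3 0; 0 3/2] + [40.0000 43.0000; 43.0000 49.2500] = [43.0000 43.0000; 43.0000 50.7500]
BᵀPA = [51.0000 -19.5000; 56.7500 -24.1250]
K = S⁻¹·BᵀPA = [0.4441 0.1433; 0.7419 -0.5968]
A−BK = [0.4816 1.5236; 0.6515 2.3766]
AᵀP(A−BK) = [1.4955 -0.3156; -0.3156 1.2094]
P' = Q + AᵀP(A−BK) = [19.4955 2.6844; 2.6844 2.2094]
tr(P') = 21.7049

21.7049


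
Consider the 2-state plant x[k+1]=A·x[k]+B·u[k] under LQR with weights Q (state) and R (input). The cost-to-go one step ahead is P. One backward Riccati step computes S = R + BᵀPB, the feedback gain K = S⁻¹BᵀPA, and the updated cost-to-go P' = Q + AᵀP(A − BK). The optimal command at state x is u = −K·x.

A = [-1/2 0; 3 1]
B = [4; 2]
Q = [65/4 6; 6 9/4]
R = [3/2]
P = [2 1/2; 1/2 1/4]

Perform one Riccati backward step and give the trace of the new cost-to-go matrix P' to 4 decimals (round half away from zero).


BᵀP = [9.0000 2.5000]
S = R + BᵀPB = [3/2] + [41.0000] = [42.5000]
BᵀPA = [3.0000 2.5000]
K = S⁻¹·BᵀPA = [0.0706 0.0588]
A−BK = [-0.7824 -0.2353; 2.8588 0.8824]
AᵀP(A−BK) = [1.0382 0.3235; 0.3235 0.1029]
P' = Q + AᵀP(A−BK) = [17.2882 6.3235; 6.3235 2.3529]
tr(P') = 19.6412

19.6412


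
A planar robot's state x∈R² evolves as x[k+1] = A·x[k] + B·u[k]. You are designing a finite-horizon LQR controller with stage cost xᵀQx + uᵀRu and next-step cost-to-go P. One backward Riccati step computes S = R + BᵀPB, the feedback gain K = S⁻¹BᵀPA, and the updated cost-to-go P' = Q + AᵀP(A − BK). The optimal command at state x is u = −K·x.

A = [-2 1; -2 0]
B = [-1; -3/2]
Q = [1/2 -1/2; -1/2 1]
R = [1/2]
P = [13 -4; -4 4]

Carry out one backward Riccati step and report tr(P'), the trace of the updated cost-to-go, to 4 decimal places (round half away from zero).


14.9762

BᵀP = [-7.0000 -2.0000]
S = R + BᵀPB = [1/2] + [10.0000] = [10.5000]
BᵀPA = [18.0000 -7.0000]
K = S⁻¹·BᵀPA = [1.7143 -0.6667]
A−BK = [-0.2857 0.3333; 0.5714 -1.0000]
AᵀP(A−BK) = [5.1429 -6.0000; -6.0000 8.3333]
P' = Q + AᵀP(A−BK) = [5.6429 -6.5000; -6.5000 9.3333]
tr(P') = 14.9762


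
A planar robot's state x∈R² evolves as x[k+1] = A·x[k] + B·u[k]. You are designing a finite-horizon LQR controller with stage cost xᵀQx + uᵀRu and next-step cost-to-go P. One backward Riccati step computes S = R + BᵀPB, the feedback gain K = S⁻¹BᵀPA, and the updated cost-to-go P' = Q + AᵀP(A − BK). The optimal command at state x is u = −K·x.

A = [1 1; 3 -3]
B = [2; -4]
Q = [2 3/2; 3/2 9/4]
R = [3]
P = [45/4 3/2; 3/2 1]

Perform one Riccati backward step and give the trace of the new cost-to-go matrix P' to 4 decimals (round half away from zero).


30.6875

BᵀP = [16.5000 -1.0000]
S = R + BᵀPB = [3] + [37.0000] = [40.0000]
BᵀPA = [13.5000 19.5000]
K = S⁻¹·BᵀPA = [0.3375 0.4875]
A−BK = [0.3250 0.0250; 4.3500 -1.0500]
AᵀP(A−BK) = [24.6938 -4.3313; -4.3313 1.7438]
P' = Q + AᵀP(A−BK) = [26.6938 -2.8313; -2.8313 3.9938]
tr(P') = 30.6875


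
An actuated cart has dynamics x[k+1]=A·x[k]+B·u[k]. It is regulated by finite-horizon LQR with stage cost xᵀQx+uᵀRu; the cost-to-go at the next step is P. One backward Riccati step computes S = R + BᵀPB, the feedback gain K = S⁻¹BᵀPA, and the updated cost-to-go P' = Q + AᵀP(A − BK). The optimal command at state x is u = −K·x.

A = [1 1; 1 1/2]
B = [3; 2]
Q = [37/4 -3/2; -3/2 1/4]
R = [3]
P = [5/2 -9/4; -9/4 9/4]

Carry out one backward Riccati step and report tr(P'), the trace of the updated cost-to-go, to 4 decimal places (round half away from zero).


10.0188

BᵀP = [3.0000 -2.2500]
S = R + BᵀPB = [3] + [4.5000] = [7.5000]
BᵀPA = [0.7500 1.8750]
K = S⁻¹·BᵀPA = [0.1000 0.2500]
A−BK = [0.7000 0.2500; 0.8000 0.0000]
AᵀP(A−BK) = [0.1750 0.0625; 0.0625 0.3438]
P' = Q + AᵀP(A−BK) = [9.4250 -1.4375; -1.4375 0.5938]
tr(P') = 10.0188


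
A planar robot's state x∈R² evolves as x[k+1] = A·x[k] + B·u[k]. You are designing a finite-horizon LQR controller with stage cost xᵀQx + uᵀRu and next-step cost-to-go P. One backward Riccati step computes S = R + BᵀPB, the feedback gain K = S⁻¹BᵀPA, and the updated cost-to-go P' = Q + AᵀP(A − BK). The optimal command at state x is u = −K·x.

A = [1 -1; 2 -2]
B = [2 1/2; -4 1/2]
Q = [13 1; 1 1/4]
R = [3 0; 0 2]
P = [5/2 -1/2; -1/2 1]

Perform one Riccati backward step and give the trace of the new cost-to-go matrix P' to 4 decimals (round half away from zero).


19.8391

BᵀP = [7.0000 -5.0000; 1.0000 0.2500]
S = R + BᵀPB = [3 0; 0 2] + [34.0000 1.0000; 1.0000 0.6250] = [37.0000 1.0000; 1.0000 2.6250]
BᵀPA = [-3.0000 3.0000; 1.5000 -1.5000]
K = S⁻¹·BᵀPA = [-0.0975 0.0975; 0.6086 -0.6086]
A−BK = [0.8908 -0.8908; 1.3056 -1.3056]
AᵀP(A−BK) = [3.2945 -3.2945; -3.2945 3.2945]
P' = Q + AᵀP(A−BK) = [16.2945 -2.2945; -2.2945 3.5445]
tr(P') = 19.8391


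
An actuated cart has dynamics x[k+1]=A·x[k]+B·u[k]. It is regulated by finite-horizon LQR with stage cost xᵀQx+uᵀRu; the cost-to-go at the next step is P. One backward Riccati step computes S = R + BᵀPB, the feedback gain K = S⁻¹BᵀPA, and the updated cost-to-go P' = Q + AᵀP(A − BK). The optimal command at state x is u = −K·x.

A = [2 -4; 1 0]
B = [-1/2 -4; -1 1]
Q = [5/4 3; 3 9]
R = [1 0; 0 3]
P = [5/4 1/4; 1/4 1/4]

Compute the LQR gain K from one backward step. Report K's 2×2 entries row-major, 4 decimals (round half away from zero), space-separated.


BᵀP = [-0.8750 -0.3750; -4.7500 -0.7500]
S = R + BᵀPB = [1 0; 0 3] + [0.8125 3.1250; 3.1250 18.2500] = [1.8125 3.1250; 3.1250 21.2500]
BᵀPA = [-2.1250 3.5000; -10.2500 19.0000]
K = S⁻¹·BᵀPA = [-0.4565 0.5217; -0.4152 0.8174]
A−BK = [0.1109 -0.4696; 0.9587 -0.2957]
AᵀP(A−BK) = [1.0239 -1.5130; -1.5130 2.6435]
P' = Q + AᵀP(A−BK) = [2.2739 1.4870; 1.4870 11.6435]
tr(P') = 13.9174

-0.4565 0.5217 -0.4152 0.8174


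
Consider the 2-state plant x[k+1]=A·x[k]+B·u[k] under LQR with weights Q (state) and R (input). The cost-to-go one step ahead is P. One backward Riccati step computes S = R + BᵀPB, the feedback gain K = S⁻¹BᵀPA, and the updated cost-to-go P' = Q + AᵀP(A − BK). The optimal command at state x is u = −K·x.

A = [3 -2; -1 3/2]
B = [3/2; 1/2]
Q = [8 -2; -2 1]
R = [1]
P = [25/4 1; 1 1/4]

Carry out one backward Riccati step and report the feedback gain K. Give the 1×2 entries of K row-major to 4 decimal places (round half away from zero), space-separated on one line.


BᵀP = [9.8750 1.6250]
S = R + BᵀPB = [1] + [15.6250] = [16.6250]
BᵀPA = [28.0000 -17.3125]
K = S⁻¹·BᵀPA = [1.6842 -1.0414]
A−BK = [0.4737 -0.4380; -1.8421 2.0207]
AᵀP(A−BK) = [3.3421 -2.2171; -2.2171 1.5341]
P' = Q + AᵀP(A−BK) = [11.3421 -4.2171; -4.2171 2.5341]
tr(P') = 13.8762

1.6842 -1.0414


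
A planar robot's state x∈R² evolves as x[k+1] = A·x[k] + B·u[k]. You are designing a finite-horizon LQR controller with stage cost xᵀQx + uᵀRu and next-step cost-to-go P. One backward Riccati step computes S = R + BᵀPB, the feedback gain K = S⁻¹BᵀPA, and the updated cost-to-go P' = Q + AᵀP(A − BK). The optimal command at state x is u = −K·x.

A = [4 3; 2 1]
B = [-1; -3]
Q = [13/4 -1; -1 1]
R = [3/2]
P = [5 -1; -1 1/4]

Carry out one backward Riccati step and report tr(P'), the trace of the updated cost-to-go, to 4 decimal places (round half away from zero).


76.0227

BᵀP = [-2.0000 0.2500]
S = R + BᵀPB = [3/2] + [1.2500] = [2.7500]
BᵀPA = [-7.5000 -5.7500]
K = S⁻¹·BᵀPA = [-2.7273 -2.0909]
A−BK = [1.2727 0.9091; -6.1818 -5.2727]
AᵀP(A−BK) = [44.5455 34.8182; 34.8182 27.2273]
P' = Q + AᵀP(A−BK) = [47.7955 33.8182; 33.8182 28.2273]
tr(P') = 76.0227


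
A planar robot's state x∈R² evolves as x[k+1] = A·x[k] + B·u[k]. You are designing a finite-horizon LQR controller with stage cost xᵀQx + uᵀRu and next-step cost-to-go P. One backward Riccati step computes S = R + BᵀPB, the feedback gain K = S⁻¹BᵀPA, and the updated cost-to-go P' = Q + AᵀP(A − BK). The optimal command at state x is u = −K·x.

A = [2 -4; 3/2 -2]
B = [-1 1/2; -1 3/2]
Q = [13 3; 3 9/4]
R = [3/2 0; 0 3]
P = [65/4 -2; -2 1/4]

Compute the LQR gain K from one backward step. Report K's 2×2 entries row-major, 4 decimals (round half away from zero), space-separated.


BᵀP = [-14.2500 1.7500; 5.1250 -0.6250]
S = R + BᵀPB = [3/2 0; 0 3] + [12.5000 -4.5000; -4.5000 1.6250] = [14.0000 -4.5000; -4.5000 4.6250]
BᵀPA = [-25.8750 53.5000; 9.3125 -19.2500]
K = S⁻¹·BᵀPA = [-1.7475 3.6138; 0.3132 -0.6461]
A−BK = [0.0959 -0.0632; -0.7173 2.5829]
AᵀP(A−BK) = [5.4282 -11.2274; -11.2274 23.2268]
P' = Q + AᵀP(A−BK) = [18.4282 -8.2274; -8.2274 25.4768]
tr(P') = 43.9050

-1.7475 3.6138 0.3132 -0.6461


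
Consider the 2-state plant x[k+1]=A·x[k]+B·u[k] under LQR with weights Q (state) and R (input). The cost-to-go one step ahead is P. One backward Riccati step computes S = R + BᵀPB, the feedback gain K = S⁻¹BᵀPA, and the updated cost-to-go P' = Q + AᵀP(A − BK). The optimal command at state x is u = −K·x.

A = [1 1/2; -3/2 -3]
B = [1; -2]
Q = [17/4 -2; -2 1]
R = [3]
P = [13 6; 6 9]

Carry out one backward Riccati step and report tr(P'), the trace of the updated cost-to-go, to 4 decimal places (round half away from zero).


BᵀP = [1.0000 -12.0000]
S = R + BᵀPB = [3] + [25.0000] = [28.0000]
BᵀPA = [19.0000 36.5000]
K = S⁻¹·BᵀPA = [0.6786 1.3036]
A−BK = [0.3214 -0.8036; -0.1429 -0.3929]
AᵀP(A−BK) = [2.3571 -0.2679; -0.2679 18.6696]
P' = Q + AᵀP(A−BK) = [6.6071 -2.2679; -2.2679 19.6696]
tr(P') = 26.2768

26.2768


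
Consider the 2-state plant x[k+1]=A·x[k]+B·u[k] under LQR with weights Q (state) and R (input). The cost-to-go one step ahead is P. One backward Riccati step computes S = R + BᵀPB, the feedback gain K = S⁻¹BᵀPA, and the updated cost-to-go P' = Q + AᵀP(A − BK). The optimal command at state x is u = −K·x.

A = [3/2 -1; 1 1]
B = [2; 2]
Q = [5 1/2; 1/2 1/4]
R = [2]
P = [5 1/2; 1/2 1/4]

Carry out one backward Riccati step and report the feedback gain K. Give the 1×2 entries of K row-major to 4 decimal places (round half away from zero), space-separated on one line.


0.6667 -0.3519

BᵀP = [11.0000 1.5000]
S = R + BᵀPB = [2] + [25.0000] = [27.0000]
BᵀPA = [18.0000 -9.5000]
K = S⁻¹·BᵀPA = [0.6667 -0.3519]
A−BK = [0.1667 -0.2963; -0.3333 1.7037]
AᵀP(A−BK) = [1.0000 -0.6667; -0.6667 0.9074]
P' = Q + AᵀP(A−BK) = [6.0000 -0.1667; -0.1667 1.1574]
tr(P') = 7.1574


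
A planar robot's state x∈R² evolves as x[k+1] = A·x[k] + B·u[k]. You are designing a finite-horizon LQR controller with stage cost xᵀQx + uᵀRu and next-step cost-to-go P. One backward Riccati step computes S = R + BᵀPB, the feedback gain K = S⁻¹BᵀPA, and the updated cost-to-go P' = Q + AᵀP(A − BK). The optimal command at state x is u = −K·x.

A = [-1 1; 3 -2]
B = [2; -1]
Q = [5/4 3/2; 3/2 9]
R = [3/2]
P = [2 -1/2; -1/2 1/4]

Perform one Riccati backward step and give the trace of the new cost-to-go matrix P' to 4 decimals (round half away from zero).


BᵀP = [4.5000 -1.2500]
S = R + BᵀPB = [3/2] + [10.2500] = [11.7500]
BᵀPA = [-8.2500 7.0000]
K = S⁻¹·BᵀPA = [-0.7021 0.5957]
A−BK = [0.4043 -0.1915; 2.2979 -1.4043]
AᵀP(A−BK) = [1.4574 -1.0851; -1.0851 0.8298]
P' = Q + AᵀP(A−BK) = [2.7074 0.4149; 0.4149 9.8298]
tr(P') = 12.5372

12.5372


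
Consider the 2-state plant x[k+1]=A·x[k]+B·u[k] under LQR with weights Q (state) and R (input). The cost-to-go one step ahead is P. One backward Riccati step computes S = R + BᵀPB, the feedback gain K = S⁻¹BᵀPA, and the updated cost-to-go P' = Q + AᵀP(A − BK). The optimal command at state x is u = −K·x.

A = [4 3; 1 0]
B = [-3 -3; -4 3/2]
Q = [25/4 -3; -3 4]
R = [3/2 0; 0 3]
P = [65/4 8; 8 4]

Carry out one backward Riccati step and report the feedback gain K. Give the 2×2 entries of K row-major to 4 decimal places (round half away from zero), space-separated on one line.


-0.7694 -0.4980 -0.2872 -0.2259

BᵀP = [-80.7500 -40.0000; -36.7500 -18.0000]
S = R + BᵀPB = [3/2 0; 0 3] + [402.2500 182.2500; 182.2500 83.2500] = [403.7500 182.2500; 182.2500 86.2500]
BᵀPA = [-363.0000 -242.2500; -165.0000 -110.2500]
K = S⁻¹·BᵀPA = [-0.7694 -0.4980; -0.2872 -0.2259]
A−BK = [0.8300 0.8282; -1.6468 -1.6532]
AᵀP(A−BK) = [1.3085 0.9415; 0.9415 0.6967]
P' = Q + AᵀP(A−BK) = [7.5585 -2.0585; -2.0585 4.6967]
tr(P') = 12.2551
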